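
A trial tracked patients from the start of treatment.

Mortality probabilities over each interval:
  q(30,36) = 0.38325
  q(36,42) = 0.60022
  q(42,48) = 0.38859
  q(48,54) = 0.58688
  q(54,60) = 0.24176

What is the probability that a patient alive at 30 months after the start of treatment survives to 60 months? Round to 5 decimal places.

0.04722

P(survive 30→60) = (1 − 0.38325) × (1 − 0.60022) × (1 − 0.38859) × (1 − 0.58688) × (1 − 0.24176).
= 0.61675 × 0.39978 × 0.61141 × 0.41312 × 0.75824 = 0.047222.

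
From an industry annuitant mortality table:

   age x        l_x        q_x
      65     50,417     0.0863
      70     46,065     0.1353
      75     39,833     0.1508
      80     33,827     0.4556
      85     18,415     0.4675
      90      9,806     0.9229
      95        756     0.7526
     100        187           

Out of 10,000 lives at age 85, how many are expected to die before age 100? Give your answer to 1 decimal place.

9898.5

The relevant probability is 1 − 187/18,415 = 0.989845.
Expected number = 10,000 × 0.989845 = 9898.5.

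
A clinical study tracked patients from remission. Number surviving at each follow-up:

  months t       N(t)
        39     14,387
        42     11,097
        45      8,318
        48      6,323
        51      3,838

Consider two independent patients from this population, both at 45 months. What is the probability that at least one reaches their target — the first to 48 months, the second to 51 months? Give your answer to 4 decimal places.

0.8708

p₁ = N(48)/N(45) = 6,323/8,318 = 0.760159; p₂ = N(51)/N(45) = 3,838/8,318 = 0.461409.
P(at least one) = 1 − (1−p₁)(1−p₂) = 1 − 0.239841 × 0.538591 = 0.870824.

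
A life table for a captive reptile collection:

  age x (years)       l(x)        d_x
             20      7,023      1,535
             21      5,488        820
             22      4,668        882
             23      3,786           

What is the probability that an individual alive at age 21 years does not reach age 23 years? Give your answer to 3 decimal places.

P(die before 23 | alive at 21) = 1 − l(23)/l(21) = 1 − 3,786/5,488 = (1,702)/5,488 = 0.310131.

0.310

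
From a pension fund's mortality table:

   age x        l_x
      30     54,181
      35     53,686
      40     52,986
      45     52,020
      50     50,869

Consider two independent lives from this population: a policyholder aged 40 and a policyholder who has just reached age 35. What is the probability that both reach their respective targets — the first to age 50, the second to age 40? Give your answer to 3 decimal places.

p₁ = l_50/l_40 = 50,869/52,986 = 0.960046; p₂ = l_40/l_35 = 52,986/53,686 = 0.986961.
P(both) = p₁ × p₂ = 0.960046 × 0.986961 = 0.947528.

0.948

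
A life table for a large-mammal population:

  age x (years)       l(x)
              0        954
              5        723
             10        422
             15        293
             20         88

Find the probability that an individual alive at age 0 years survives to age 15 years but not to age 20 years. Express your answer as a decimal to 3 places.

0.215

This is the probability of reaching 15 but not 20, conditional on being alive at 0: (l(15) − l(20)) / l(0).
= (293 − 88) / 954 = 205 / 954 = 0.214885.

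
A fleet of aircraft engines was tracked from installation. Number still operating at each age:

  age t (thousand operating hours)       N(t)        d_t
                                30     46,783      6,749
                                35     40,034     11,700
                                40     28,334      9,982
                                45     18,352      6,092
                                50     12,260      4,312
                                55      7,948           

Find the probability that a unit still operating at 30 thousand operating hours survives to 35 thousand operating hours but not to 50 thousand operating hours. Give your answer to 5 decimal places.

This is the probability of reaching 35 but not 50, conditional on being operational at 30: (N(35) − N(50)) / N(30).
= (40,034 − 12,260) / 46,783 = 27,774 / 46,783 = 0.593677.

0.59368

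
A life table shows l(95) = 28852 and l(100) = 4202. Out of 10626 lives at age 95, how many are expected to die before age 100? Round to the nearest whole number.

9078

The relevant probability is 1 − 4202/28852 = 0.854360.
Expected number = 10626 × 0.854360 = 9078.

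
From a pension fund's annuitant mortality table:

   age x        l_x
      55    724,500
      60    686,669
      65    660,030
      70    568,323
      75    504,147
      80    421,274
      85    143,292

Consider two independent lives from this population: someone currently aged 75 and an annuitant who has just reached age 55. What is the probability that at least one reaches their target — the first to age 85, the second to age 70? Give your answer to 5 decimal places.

0.84570

p₁ = l_85/l_75 = 143,292/504,147 = 0.284227; p₂ = l_70/l_55 = 568,323/724,500 = 0.784435.
P(at least one) = 1 − (1−p₁)(1−p₂) = 1 − 0.715773 × 0.215565 = 0.845704.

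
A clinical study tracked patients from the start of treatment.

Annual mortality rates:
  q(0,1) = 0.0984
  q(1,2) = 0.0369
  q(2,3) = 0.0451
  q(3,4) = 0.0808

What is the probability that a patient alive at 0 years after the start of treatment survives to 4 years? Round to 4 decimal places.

Chaining the interval survival probabilities: (1 − 0.0984) × (1 − 0.0369) × (1 − 0.0451) × (1 − 0.0808).
= 0.9016 × 0.9631 × 0.9549 × 0.9192 = 0.762172.

0.7622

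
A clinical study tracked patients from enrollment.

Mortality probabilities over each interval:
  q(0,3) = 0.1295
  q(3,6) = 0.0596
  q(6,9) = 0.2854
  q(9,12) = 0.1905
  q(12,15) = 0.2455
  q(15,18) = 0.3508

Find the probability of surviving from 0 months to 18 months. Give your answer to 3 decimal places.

P(survive 0→18) = (1 − 0.1295) × (1 − 0.0596) × (1 − 0.2854) × (1 − 0.1905) × (1 − 0.2455) × (1 − 0.3508).
= 0.8705 × 0.9404 × 0.7146 × 0.8095 × 0.7545 × 0.6492 = 0.231952.

0.232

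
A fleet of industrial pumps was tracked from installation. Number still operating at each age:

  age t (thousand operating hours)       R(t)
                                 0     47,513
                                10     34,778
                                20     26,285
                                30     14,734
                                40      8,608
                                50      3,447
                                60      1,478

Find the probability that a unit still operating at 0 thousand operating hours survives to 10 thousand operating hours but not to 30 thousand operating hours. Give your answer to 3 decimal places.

This is the probability of reaching 10 but not 30, conditional on being operational at 0: (R(10) − R(30)) / R(0).
= (34,778 − 14,734) / 47,513 = 20,044 / 47,513 = 0.421863.

0.422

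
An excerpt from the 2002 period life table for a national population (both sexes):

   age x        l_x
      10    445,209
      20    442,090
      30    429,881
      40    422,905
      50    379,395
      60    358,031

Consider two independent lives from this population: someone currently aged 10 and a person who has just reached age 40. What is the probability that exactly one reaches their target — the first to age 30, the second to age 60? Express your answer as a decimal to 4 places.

p₁ = l_30/l_10 = 429,881/445,209 = 0.965571; p₂ = l_60/l_40 = 358,031/422,905 = 0.846599.
P(exactly one) = p₁(1−p₂) + (1−p₁)p₂ = 0.148120 + 0.029148 = 0.177267.

0.1773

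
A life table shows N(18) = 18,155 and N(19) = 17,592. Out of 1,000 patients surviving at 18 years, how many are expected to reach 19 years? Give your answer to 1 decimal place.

The relevant probability is 17,592/18,155 = 0.968989.
Expected number = 1,000 × 0.968989 = 969.0.

969.0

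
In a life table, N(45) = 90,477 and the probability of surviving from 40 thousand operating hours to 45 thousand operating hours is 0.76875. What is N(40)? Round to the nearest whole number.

117694

N(40) = N(45) / p = 90,477 / 0.76875 = 117694.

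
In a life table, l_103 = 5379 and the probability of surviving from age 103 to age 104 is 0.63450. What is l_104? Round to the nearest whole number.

l_104 = l_103 × p = 5379 × 0.63450 = 3413.

3413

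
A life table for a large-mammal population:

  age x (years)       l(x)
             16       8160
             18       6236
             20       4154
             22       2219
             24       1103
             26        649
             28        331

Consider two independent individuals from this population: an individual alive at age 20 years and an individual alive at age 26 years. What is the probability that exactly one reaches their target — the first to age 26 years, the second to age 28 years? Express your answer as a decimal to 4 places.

0.5069

p₁ = l(26)/l(20) = 649/4154 = 0.156235; p₂ = l(28)/l(26) = 331/649 = 0.510015.
P(exactly one) = p₁(1−p₂) + (1−p₁)p₂ = 0.076553 + 0.430333 = 0.506886.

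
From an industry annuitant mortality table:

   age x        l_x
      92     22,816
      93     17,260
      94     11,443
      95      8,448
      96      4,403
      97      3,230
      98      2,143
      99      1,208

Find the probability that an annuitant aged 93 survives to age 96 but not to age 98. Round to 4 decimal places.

This is the probability of reaching 96 but not 98, conditional on being alive at 93: (l_96 − l_98) / l_93.
= (4,403 − 2,143) / 17,260 = 2,260 / 17,260 = 0.130939.

0.1309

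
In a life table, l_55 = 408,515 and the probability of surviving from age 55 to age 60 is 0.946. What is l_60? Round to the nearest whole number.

l_60 = l_55 × p = 408,515 × 0.946 = 386455.

386455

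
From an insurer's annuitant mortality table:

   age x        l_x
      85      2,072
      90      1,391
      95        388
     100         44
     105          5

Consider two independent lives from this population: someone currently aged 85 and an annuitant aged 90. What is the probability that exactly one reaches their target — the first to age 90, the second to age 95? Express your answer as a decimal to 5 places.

p₁ = l_90/l_85 = 1,391/2,072 = 0.671332; p₂ = l_95/l_90 = 388/1,391 = 0.278936.
P(exactly one) = p₁(1−p₂) + (1−p₁)p₂ = 0.484073 + 0.091677 = 0.575751.

0.57575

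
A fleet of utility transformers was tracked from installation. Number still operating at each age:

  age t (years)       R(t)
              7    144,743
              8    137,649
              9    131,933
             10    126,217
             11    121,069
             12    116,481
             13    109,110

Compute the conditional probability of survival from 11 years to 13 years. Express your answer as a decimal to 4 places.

0.9012

The conditional survival probability is R(13)/R(11) = 109,110/121,069 = 0.901222.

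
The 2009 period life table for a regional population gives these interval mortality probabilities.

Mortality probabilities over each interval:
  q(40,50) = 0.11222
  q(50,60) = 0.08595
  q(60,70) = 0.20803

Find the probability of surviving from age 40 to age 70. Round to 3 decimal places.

0.643

P(survive 40→70) = (1 − 0.11222) × (1 − 0.08595) × (1 − 0.20803).
= 0.88778 × 0.91405 × 0.79197 = 0.642664.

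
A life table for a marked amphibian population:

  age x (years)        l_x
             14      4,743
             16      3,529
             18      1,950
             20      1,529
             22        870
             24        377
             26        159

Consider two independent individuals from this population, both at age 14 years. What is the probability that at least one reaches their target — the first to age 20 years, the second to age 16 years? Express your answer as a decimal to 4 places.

p₁ = l_20/l_14 = 1,529/4,743 = 0.322370; p₂ = l_16/l_14 = 3,529/4,743 = 0.744044.
P(at least one) = 1 − (1−p₁)(1−p₂) = 1 − 0.677630 × 0.255956 = 0.826557.

0.8266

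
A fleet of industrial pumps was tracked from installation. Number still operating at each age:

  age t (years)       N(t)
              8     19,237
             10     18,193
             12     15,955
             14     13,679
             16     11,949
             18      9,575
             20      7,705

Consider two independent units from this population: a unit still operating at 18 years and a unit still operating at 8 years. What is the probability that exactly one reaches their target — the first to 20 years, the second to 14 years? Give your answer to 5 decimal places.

p₁ = N(20)/N(18) = 7,705/9,575 = 0.804700; p₂ = N(14)/N(8) = 13,679/19,237 = 0.711078.
P(exactly one) = p₁(1−p₂) + (1−p₁)p₂ = 0.232496 + 0.138874 = 0.371369.

0.37137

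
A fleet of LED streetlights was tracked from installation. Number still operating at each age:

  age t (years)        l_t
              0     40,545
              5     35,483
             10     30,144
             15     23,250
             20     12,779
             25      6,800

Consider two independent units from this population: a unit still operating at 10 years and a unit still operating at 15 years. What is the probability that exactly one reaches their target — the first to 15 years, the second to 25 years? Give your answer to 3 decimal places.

p₁ = l_15/l_10 = 23,250/30,144 = 0.771298; p₂ = l_25/l_15 = 6,800/23,250 = 0.292473.
P(exactly one) = p₁(1−p₂) + (1−p₁)p₂ = 0.545714 + 0.066889 = 0.612603.

0.613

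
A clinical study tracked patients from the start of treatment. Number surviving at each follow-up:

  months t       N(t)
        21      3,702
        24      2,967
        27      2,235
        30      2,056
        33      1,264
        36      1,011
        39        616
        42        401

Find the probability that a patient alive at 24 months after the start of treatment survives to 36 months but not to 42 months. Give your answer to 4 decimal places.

This is the probability of reaching 36 but not 42, conditional on being alive at 24: (N(36) − N(42)) / N(24).
= (1,011 − 401) / 2,967 = 610 / 2,967 = 0.205595.

0.2056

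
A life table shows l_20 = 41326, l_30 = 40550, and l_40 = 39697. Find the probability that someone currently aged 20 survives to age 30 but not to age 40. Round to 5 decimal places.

0.02064

We want 10|10q20 = (l_30 − l_40)/l_20.
This is the probability of reaching 30 but not 40, conditional on being alive at 20: (l_30 − l_40) / l_20.
= (40550 − 39697) / 41326 = 853 / 41326 = 0.020641.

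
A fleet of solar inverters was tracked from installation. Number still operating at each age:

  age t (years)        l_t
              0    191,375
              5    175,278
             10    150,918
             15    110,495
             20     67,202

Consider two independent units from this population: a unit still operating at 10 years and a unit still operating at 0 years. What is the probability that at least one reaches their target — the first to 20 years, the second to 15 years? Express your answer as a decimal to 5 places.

p₁ = l_20/l_10 = 67,202/150,918 = 0.445288; p₂ = l_15/l_0 = 110,495/191,375 = 0.577374.
P(at least one) = 1 − (1−p₁)(1−p₂) = 1 − 0.554712 × 0.422626 = 0.765564.

0.76556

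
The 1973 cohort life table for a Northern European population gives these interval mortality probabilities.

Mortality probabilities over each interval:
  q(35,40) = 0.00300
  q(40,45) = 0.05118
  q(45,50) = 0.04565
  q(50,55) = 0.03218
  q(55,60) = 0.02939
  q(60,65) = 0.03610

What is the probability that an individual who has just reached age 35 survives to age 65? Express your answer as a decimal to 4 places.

0.8174

P(survive 35→65) = (1 − 0.00300) × (1 − 0.05118) × (1 − 0.04565) × (1 − 0.03218) × (1 − 0.02939) × (1 − 0.03610).
= 0.99700 × 0.94882 × 0.95435 × 0.96782 × 0.97061 × 0.96390 = 0.817444.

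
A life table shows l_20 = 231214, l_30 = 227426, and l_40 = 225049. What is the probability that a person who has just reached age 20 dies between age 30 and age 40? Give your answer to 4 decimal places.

This is the probability of reaching 30 but not 40, conditional on being alive at 20: (l_30 − l_40) / l_20.
= (227426 − 225049) / 231214 = 2377 / 231214 = 0.010281.

0.0103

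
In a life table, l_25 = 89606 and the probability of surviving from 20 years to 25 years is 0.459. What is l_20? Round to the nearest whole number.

195220

l_20 = l_25 / p = 89606 / 0.459 = 195220.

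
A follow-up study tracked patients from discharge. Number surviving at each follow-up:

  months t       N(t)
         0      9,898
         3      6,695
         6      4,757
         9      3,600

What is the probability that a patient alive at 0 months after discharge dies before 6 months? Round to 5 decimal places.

0.51940

P(die before 6 | alive at 0) = 1 − N(6)/N(0) = 1 − 4,757/9,898 = (5,141)/9,898 = 0.519398.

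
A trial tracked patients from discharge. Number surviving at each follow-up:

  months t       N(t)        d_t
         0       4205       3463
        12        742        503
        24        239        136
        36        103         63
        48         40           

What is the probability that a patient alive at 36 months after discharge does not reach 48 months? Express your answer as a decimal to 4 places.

P(die before 48 | alive at 36) = 1 − N(48)/N(36) = 1 − 40/103 = (63)/103 = 0.611650.

0.6117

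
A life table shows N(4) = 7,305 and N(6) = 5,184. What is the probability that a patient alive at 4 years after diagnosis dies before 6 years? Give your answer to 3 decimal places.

0.290

P(die before 6 | alive at 4) = 1 − N(6)/N(4) = 1 − 5,184/7,305 = (2,121)/7,305 = 0.290349.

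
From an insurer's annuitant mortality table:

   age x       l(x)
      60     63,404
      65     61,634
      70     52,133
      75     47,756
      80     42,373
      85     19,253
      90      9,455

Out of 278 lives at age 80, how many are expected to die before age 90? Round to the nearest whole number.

216

The relevant probability is 1 − 9,455/42,373 = 0.776863.
Expected number = 278 × 0.776863 = 216.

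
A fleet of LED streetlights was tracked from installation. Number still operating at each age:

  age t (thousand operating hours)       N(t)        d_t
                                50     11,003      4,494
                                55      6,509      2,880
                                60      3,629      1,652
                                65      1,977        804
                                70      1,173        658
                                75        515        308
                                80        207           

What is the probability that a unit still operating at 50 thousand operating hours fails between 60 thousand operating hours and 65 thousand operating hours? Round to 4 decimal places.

This is the probability of reaching 60 but not 65, conditional on being operational at 50: (N(60) − N(65)) / N(50).
= (3,629 − 1,977) / 11,003 = 1,652 / 11,003 = 0.150141.

0.1501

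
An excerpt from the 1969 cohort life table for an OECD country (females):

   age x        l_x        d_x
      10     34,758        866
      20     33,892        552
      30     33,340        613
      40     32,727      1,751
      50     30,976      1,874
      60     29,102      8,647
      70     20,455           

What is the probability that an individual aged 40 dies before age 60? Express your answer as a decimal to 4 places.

0.1108

P(die before 60 | alive at 40) = 1 − l_60/l_40 = 1 − 29,102/32,727 = (3,625)/32,727 = 0.110765.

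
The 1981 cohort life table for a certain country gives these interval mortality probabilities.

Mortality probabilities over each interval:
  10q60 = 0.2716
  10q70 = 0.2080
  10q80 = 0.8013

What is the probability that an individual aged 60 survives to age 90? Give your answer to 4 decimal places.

0.1146

Survival from 60 to 90 is the product of surviving each interval: (1 − 0.2716) × (1 − 0.2080) × (1 − 0.8013).
= 0.7284 × 0.7920 × 0.1987 = 0.114629.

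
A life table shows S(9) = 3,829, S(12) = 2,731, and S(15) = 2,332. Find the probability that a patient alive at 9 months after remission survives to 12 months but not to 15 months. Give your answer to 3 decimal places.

0.104

This is the probability of reaching 12 but not 15, conditional on being alive at 9: (S(12) − S(15)) / S(9).
= (2,731 − 2,332) / 3,829 = 399 / 3,829 = 0.104205.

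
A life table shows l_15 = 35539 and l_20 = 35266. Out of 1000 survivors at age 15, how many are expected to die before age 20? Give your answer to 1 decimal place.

The relevant probability is 1 − 35266/35539 = 0.007682.
Expected number = 1000 × 0.007682 = 7.7.

7.7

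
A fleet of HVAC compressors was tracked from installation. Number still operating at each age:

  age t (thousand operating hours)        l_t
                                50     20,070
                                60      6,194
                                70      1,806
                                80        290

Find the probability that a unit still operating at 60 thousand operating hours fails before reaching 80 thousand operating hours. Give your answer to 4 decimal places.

P(fail before 80 | operational at 60) = 1 − l_80/l_60 = 1 − 290/6,194 = (5,904)/6,194 = 0.953180.

0.9532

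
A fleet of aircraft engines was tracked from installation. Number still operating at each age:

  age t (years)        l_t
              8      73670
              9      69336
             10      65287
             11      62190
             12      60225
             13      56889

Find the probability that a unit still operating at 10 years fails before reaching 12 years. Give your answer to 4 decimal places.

0.0775

P(fail before 12 | operational at 10) = 1 − l_12/l_10 = 1 − 60225/65287 = (5062)/65287 = 0.077535.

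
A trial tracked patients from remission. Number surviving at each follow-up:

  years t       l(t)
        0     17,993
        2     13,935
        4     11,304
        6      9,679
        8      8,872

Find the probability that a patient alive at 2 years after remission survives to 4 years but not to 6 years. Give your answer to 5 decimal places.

0.11661

This is the probability of reaching 4 but not 6, conditional on being alive at 2: (l(4) − l(6)) / l(2).
= (11,304 − 9,679) / 13,935 = 1,625 / 13,935 = 0.116613.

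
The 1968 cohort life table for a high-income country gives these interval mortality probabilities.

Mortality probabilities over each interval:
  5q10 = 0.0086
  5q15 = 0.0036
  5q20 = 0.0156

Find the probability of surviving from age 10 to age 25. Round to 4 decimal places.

0.9724

Chaining the interval survival probabilities: (1 − 0.0086) × (1 − 0.0036) × (1 − 0.0156).
= 0.9914 × 0.9964 × 0.9844 = 0.972421.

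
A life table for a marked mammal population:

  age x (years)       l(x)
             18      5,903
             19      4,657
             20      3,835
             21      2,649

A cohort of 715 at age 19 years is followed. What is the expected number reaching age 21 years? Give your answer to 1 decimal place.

406.7

The relevant probability is 2,649/4,657 = 0.568821.
Expected number = 715 × 0.568821 = 406.7.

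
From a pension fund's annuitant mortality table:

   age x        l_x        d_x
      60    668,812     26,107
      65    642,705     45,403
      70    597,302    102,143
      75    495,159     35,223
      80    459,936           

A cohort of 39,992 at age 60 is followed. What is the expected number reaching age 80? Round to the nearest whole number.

The relevant probability is 459,936/668,812 = 0.687691.
Expected number = 39,992 × 0.687691 = 27502.

27502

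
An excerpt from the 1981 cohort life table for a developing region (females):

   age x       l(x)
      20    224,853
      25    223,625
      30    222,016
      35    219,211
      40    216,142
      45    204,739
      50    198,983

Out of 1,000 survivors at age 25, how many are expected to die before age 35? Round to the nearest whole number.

The relevant probability is 1 − 219,211/223,625 = 0.019738.
Expected number = 1,000 × 0.019738 = 20.

20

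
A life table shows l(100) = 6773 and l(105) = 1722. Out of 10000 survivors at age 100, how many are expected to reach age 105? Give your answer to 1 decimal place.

2542.4

The relevant probability is 1722/6773 = 0.254245.
Expected number = 10000 × 0.254245 = 2542.4.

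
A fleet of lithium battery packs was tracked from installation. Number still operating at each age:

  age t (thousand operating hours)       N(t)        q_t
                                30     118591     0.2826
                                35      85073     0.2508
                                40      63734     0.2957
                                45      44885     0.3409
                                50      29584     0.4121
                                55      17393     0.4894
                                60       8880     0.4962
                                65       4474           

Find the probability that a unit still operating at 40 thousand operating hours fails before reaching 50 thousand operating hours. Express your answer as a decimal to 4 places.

P(fail before 50 | operational at 40) = 1 − N(50)/N(40) = 1 − 29584/63734 = (34150)/63734 = 0.535821.

0.5358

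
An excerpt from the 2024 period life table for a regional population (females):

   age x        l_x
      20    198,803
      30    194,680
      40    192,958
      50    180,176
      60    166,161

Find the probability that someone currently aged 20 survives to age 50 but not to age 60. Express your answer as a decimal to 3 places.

We want 30|10q20 = (l_50 − l_60)/l_20.
This is the probability of reaching 50 but not 60, conditional on being alive at 20: (l_50 − l_60) / l_20.
= (180,176 − 166,161) / 198,803 = 14,015 / 198,803 = 0.070497.

0.070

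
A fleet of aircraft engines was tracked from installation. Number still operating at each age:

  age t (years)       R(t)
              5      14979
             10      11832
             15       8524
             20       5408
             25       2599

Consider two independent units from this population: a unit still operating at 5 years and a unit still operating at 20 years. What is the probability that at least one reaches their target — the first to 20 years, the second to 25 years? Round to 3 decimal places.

p₁ = R(20)/R(5) = 5408/14979 = 0.361039; p₂ = R(25)/R(20) = 2599/5408 = 0.480584.
P(at least one) = 1 − (1−p₁)(1−p₂) = 1 − 0.638961 × 0.519416 = 0.668113.

0.668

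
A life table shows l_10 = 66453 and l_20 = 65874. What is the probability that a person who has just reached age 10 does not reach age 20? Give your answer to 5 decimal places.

0.00871

P(die before 20 | alive at 10) = 1 − l_20/l_10 = 1 − 65874/66453 = (579)/66453 = 0.008713.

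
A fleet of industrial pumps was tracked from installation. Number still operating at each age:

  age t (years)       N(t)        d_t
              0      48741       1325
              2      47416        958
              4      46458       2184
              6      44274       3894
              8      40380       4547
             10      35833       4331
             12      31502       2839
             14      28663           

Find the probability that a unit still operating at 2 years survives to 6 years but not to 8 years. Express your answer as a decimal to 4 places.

0.0821

This is the probability of reaching 6 but not 8, conditional on being operational at 2: (N(6) − N(8)) / N(2).
= (44274 − 40380) / 47416 = 3894 / 47416 = 0.082124.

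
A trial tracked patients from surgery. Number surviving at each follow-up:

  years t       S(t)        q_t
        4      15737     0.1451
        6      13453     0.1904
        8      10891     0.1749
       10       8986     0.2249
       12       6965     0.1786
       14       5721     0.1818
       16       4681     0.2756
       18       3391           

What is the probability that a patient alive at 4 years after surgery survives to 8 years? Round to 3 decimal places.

0.692

The conditional survival probability is S(8)/S(4) = 10891/15737 = 0.692063.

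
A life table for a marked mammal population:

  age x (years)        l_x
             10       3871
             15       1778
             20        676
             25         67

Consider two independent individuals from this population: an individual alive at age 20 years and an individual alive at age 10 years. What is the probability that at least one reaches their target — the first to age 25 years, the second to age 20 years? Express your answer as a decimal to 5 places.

p₁ = l_25/l_20 = 67/676 = 0.099112; p₂ = l_20/l_10 = 676/3871 = 0.174632.
P(at least one) = 1 − (1−p₁)(1−p₂) = 1 − 0.900888 × 0.825368 = 0.256436.

0.25644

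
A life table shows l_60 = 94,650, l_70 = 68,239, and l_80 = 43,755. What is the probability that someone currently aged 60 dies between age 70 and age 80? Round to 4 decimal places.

We want 10|10q60 = (l_70 − l_80)/l_60.
This is the probability of reaching 70 but not 80, conditional on being alive at 60: (l_70 − l_80) / l_60.
= (68,239 − 43,755) / 94,650 = 24,484 / 94,650 = 0.258679.

0.2587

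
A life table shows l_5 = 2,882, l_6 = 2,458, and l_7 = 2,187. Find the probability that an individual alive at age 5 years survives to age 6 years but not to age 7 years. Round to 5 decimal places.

This is the probability of reaching 6 but not 7, conditional on being alive at 5: (l_6 − l_7) / l_5.
= (2,458 − 2,187) / 2,882 = 271 / 2,882 = 0.094032.

0.09403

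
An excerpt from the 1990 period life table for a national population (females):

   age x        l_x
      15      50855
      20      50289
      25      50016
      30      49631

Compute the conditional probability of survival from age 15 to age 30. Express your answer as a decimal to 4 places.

0.9759

We want 15p15 = l_30/l_15.
The conditional survival probability is l_30/l_15 = 49631/50855 = 0.975932.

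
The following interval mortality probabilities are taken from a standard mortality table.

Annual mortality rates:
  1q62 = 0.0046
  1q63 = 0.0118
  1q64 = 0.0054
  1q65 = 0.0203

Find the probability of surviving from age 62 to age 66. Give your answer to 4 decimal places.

The overall survival probability is (1 − 0.0046) × (1 − 0.0118) × (1 − 0.0054) × (1 − 0.0203).
= 0.9954 × 0.9882 × 0.9946 × 0.9797 = 0.958482.

0.9585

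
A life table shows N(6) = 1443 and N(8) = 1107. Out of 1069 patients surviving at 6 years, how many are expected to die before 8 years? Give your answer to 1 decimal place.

248.9

The relevant probability is 1 − 1107/1443 = 0.232848.
Expected number = 1069 × 0.232848 = 248.9.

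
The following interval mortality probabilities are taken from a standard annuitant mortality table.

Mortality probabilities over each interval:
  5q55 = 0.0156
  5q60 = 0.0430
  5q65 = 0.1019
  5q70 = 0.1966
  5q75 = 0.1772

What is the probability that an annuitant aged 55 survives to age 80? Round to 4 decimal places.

The overall survival probability is (1 − 0.0156) × (1 − 0.0430) × (1 − 0.1019) × (1 − 0.1966) × (1 − 0.1772).
= 0.9844 × 0.9570 × 0.8981 × 0.8034 × 0.8228 = 0.559287.

0.5593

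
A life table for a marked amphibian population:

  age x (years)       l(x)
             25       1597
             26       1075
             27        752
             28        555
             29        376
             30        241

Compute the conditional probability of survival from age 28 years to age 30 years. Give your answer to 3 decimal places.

0.434

The conditional survival probability is l(30)/l(28) = 241/555 = 0.434234.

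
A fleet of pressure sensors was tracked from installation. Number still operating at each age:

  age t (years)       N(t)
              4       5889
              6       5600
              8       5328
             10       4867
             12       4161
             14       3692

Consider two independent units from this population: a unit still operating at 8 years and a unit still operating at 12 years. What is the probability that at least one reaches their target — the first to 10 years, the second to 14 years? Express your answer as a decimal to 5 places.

p₁ = N(10)/N(8) = 4867/5328 = 0.913476; p₂ = N(14)/N(12) = 3692/4161 = 0.887287.
P(at least one) = 1 − (1−p₁)(1−p₂) = 1 − 0.086524 × 0.112713 = 0.990248.

0.99025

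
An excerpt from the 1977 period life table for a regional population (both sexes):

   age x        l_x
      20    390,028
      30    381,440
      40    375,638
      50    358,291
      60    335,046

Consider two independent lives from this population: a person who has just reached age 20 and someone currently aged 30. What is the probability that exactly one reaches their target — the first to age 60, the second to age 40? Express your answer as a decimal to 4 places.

p₁ = l_60/l_20 = 335,046/390,028 = 0.859031; p₂ = l_40/l_30 = 375,638/381,440 = 0.984789.
P(exactly one) = p₁(1−p₂) + (1−p₁)p₂ = 0.013067 + 0.138825 = 0.151891.

0.1519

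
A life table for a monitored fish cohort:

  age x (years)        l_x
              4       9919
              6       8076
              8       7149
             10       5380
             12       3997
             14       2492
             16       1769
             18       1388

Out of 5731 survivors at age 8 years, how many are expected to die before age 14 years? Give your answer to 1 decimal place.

The relevant probability is 1 − 2492/7149 = 0.651420.
Expected number = 5731 × 0.651420 = 3733.3.

3733.3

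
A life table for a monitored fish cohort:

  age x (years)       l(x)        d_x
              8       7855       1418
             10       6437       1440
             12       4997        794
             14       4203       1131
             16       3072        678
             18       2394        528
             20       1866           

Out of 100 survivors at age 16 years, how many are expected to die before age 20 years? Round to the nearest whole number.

The relevant probability is 1 − 1866/3072 = 0.392578.
Expected number = 100 × 0.392578 = 39.

39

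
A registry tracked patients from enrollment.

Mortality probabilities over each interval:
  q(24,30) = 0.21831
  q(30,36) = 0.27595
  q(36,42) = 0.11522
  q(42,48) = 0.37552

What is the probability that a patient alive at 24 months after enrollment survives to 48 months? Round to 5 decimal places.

0.31272

Survival from 24 to 48 is the product of surviving each interval: (1 − 0.21831) × (1 − 0.27595) × (1 − 0.11522) × (1 − 0.37552).
= 0.78169 × 0.72405 × 0.88478 × 0.62448 = 0.312721.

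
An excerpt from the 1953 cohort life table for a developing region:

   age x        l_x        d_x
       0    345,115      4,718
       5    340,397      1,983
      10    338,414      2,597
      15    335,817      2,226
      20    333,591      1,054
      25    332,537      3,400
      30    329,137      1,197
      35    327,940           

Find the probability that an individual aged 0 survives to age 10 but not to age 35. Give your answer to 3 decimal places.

We want 10|25q0 = (l_10 − l_35)/l_0.
This is the probability of reaching 10 but not 35, conditional on being alive at 0: (l_10 − l_35) / l_0.
= (338,414 − 327,940) / 345,115 = 10,474 / 345,115 = 0.030349.

0.030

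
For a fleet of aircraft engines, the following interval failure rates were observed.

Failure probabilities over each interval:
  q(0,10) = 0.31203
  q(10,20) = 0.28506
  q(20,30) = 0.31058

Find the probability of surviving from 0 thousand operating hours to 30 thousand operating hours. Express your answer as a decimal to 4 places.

Chaining the interval survival probabilities: (1 − 0.31203) × (1 − 0.28506) × (1 − 0.31058).
= 0.68797 × 0.71494 × 0.68942 = 0.339096.

0.3391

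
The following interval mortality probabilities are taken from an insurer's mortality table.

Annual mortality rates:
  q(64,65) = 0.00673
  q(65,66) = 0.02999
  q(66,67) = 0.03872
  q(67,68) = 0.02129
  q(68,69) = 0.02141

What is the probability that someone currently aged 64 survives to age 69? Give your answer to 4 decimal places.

0.8871

Survival from 64 to 69 is the product of surviving each interval: (1 − 0.00673) × (1 − 0.02999) × (1 − 0.03872) × (1 − 0.02129) × (1 − 0.02141).
= 0.99327 × 0.97001 × 0.96128 × 0.97871 × 0.97859 = 0.887050.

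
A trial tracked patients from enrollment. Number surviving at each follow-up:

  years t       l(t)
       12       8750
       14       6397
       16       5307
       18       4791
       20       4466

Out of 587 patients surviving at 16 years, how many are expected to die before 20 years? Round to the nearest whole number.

93

The relevant probability is 1 − 4466/5307 = 0.158470.
Expected number = 587 × 0.158470 = 93.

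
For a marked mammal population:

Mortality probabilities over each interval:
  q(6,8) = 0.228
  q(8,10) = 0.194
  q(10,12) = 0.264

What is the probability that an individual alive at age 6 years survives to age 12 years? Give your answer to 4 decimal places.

0.4580

The overall survival probability is (1 − 0.228) × (1 − 0.194) × (1 − 0.264).
= 0.772 × 0.806 × 0.736 = 0.457963.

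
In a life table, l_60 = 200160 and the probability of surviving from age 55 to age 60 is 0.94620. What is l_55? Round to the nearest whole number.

l_55 = l_60 / p = 200160 / 0.94620 = 211541.

211541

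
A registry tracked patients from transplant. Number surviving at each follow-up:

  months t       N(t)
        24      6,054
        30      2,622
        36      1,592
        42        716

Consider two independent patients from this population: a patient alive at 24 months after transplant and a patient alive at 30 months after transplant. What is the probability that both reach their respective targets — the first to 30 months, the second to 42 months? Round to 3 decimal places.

p₁ = N(30)/N(24) = 2,622/6,054 = 0.433102; p₂ = N(42)/N(30) = 716/2,622 = 0.273074.
P(both) = p₁ × p₂ = 0.433102 × 0.273074 = 0.118269.

0.118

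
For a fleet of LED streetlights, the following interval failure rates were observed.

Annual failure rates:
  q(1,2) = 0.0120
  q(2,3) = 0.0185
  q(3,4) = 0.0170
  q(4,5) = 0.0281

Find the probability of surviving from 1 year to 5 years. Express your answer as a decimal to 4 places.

0.9265

Chaining the interval survival probabilities: (1 − 0.0120) × (1 − 0.0185) × (1 − 0.0170) × (1 − 0.0281).
= 0.9880 × 0.9815 × 0.9830 × 0.9719 = 0.926451.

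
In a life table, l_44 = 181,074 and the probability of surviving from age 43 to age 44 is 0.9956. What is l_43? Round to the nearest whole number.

181874

l_43 = l_44 / p = 181,074 / 0.9956 = 181874.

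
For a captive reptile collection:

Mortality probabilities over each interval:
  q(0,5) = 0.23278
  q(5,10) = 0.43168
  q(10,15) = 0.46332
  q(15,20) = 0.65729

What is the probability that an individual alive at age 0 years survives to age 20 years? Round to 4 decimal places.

0.0802

P(survive 0→20) = (1 − 0.23278) × (1 − 0.43168) × (1 − 0.46332) × (1 − 0.65729).
= 0.76722 × 0.56832 × 0.53668 × 0.34271 = 0.080196.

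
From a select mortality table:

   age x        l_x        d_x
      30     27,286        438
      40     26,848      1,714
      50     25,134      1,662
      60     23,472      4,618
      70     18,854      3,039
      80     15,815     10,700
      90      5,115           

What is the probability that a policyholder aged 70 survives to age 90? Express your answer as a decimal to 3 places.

We want 20p70 = l_90/l_70.
The conditional survival probability is l_90/l_70 = 5,115/18,854 = 0.271295.

0.271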